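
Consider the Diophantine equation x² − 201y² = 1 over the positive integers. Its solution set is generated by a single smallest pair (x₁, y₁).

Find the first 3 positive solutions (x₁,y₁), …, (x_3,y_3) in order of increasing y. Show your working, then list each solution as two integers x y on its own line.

515095 36332
530645718049 37428863080
546665912276384215 38558840456348868

d=201: √d = [14; 5,1,1,1,2,…,1,5,28] (ℓ=14, even), read p_13/q_13
k=0  a_k=14  p_k/q_k = 14/1
k=1  a_k=5  p_k/q_k = 71/5
k=2  a_k=1  p_k/q_k = 85/6
k=3  a_k=1  p_k/q_k = 156/11
k=4  a_k=1  p_k/q_k = 241/17
k=5  a_k=2  p_k/q_k = 638/45
k=6  a_k=1  p_k/q_k = 879/62
k=7  a_k=8  p_k/q_k = 7670/541
k=8  a_k=1  p_k/q_k = 8549/603
k=9  a_k=2  p_k/q_k = 24768/1747
k=10  a_k=1  p_k/q_k = 33317/2350
…
k=12  a_k=1  p_k/q_k = 91402/6447
k=13  a_k=5  p_k/q_k = 515095/36332
→ (515095, 36332).  Check: 515095²=265322859025, 201·36332²=265322859024, difference 1.
n=2: (515095,36332)∘(515095,36332) = (515095·515095+201·36332·36332, 515095·36332+36332·515095) = (530645718049,37428863080)
n=3: (530645718049,37428863080)∘(515095,36332) = (515095·530645718049+201·36332·37428863080, 515095·37428863080+36332·530645718049) = (546665912276384215,38558840456348868)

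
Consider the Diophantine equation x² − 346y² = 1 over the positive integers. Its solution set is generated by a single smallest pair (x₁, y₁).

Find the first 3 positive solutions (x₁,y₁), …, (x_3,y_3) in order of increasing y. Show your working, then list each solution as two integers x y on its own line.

17299 930
598510801 32176140
20707276675699 1113230090790

[18; 1,1,1,1,36] for √346; ℓ=5 ⇒ convergent index 9
step 0: (18, 1)  from 18·(1,0) + (0,1)
step 1: (19, 1)  from 1·(18,1) + (1,0)
step 2: (37, 2)  from 1·(19,1) + (18,1)
…
step 5: (3404, 183)  from 36·(93,5) + (56,3)
step 6: (3497, 188)  from 1·(3404,183) + (93,5)
…
step 8: (10398, 559)  from 1·(6901,371) + (3497,188)
step 9: (17299, 930)  from 1·(10398,559) + (6901,371)
fundamental: x₁=17299, y₁=930  (since 299255401 − 346·864900 = 1)
k=2:  x_2 = 17299·17299+346·930·930 = 598510801,  y_2 = 17299·930+930·17299 = 32176140
k=3:  x_3 = 17299·598510801+346·930·32176140 = 20707276675699,  y_3 = 17299·32176140+930·598510801 = 1113230090790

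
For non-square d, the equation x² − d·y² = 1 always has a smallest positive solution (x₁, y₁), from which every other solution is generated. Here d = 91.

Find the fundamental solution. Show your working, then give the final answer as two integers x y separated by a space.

√91 → a₀=9, period (1,1,5,1,5,1,1,18); ℓ=8 even so k=7
i=0: a=9 ⇒ p=9, q=1
…
i=2: a=1 ⇒ p=19, q=2
i=3: a=5 ⇒ p=105, q=11
i=4: a=1 ⇒ p=124, q=13
i=5: a=5 ⇒ p=725, q=76
i=6: a=1 ⇒ p=849, q=89
i=7: a=1 ⇒ p=1574, q=165
(x₁, y₁) = (1574, 165);  1574² − 91·165² = 1 ✓

1574 165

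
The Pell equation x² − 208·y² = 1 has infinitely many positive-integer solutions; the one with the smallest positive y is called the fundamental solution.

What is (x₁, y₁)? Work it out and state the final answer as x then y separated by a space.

649 45

√208 = [14; 2,2,1,2,2,28, …], period ℓ=6 (even) → k=5
k=0  a_k=14  p_k/q_k = 14/1
…
k=3  a_k=1  p_k/q_k = 101/7
k=4  a_k=2  p_k/q_k = 274/19
k=5  a_k=2  p_k/q_k = 649/45
fundamental: x₁=649, y₁=45  (since 421201 − 208·2025 = 1)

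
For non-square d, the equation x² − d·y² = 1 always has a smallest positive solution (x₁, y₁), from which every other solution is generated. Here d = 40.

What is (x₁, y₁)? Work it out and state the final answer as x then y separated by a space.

d=40: √d = [6; 3,12] (ℓ=2, even), read p_1/q_1
step 0: (6, 1)  from 6·(1,0) + (0,1)
step 1: (19, 3)  from 3·(6,1) + (1,0)
→ (19, 3).  Check: 19²=361, 40·3²=360, difference 1.

19 3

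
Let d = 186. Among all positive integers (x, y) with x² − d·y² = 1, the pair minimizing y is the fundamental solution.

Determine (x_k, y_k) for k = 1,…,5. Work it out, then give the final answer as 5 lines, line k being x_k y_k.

7501 550
112530001 8251100
1688175067501 123783001650
25326002250120001 1856992582502200
379940684068125187501 27858602598915002750

√186 → a₀=13, period (1,1,1,3,4,3,1,1,1,26); ℓ=10 even so k=9
step 0: (13, 1)  from 13·(1,0) + (0,1)
…
step 4: (150, 11)  from 3·(41,3) + (27,2)
…
step 6: (2073, 152)  from 3·(641,47) + (150,11)
step 7: (2714, 199)  from 1·(2073,152) + (641,47)
step 8: (4787, 351)  from 1·(2714,199) + (2073,152)
step 9: (7501, 550)  from 1·(4787,351) + (2714,199)
fundamental: x₁=7501, y₁=550  (since 56265001 − 186·302500 = 1)
n=2: (7501,550)∘(7501,550) = (7501·7501+186·550·550, 7501·550+550·7501) = (112530001,8251100)
n=3: (112530001,8251100)∘(7501,550) = (7501·112530001+186·550·8251100, 7501·8251100+550·112530001) = (1688175067501,123783001650)
n=4: (1688175067501,123783001650)∘(7501,550) = (7501·1688175067501+186·550·123783001650, 7501·123783001650+550·1688175067501) = (25326002250120001,1856992582502200)
n=5: (25326002250120001,1856992582502200)∘(7501,550) = (7501·25326002250120001+186·550·1856992582502200, 7501·1856992582502200+550·25326002250120001) = (379940684068125187501,27858602598915002750)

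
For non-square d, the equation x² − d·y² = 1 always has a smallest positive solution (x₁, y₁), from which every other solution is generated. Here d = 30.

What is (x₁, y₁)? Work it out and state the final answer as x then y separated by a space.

11 2

[5; 2,10] for √30; ℓ=2 ⇒ convergent index 1
step 0: (5, 1)  from 5·(1,0) + (0,1)
step 1: (11, 2)  from 2·(5,1) + (1,0)
fundamental: x₁=11, y₁=2  (since 121 − 30·4 = 1)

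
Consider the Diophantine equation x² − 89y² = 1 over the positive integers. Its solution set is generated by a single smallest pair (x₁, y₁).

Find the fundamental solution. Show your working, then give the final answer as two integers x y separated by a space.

[9; 2,3,3,2,18] for √89; ℓ=5 ⇒ convergent index 9
i=0: a=9 ⇒ p=9, q=1
i=1: a=2 ⇒ p=19, q=2
…
i=6: a=2 ⇒ p=18934, q=2007
i=7: a=3 ⇒ p=66019, q=6998
i=8: a=3 ⇒ p=216991, q=23001
i=9: a=2 ⇒ p=500001, q=53000
fundamental: x₁=500001, y₁=53000  (since 250001000001 − 89·2809000000 = 1)

500001 53000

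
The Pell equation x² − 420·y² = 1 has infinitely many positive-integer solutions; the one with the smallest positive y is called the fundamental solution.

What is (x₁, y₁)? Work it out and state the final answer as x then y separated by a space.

[20; 2,40] for √420; ℓ=2 ⇒ convergent index 1
step 0: (20, 1)  from 20·(1,0) + (0,1)
step 1: (41, 2)  from 2·(20,1) + (1,0)
(x₁, y₁) = (41, 2);  41² − 420·2² = 1 ✓

41 2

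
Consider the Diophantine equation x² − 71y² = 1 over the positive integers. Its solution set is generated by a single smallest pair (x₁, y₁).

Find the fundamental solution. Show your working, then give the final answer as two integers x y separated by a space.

3480 413

[8; 2,2,1,7,1,2,2,16] for √71; ℓ=8 ⇒ convergent index 7
step 0: (8, 1)  from 8·(1,0) + (0,1)
…
step 3: (59, 7)  from 1·(42,5) + (17,2)
step 4: (455, 54)  from 7·(59,7) + (42,5)
step 5: (514, 61)  from 1·(455,54) + (59,7)
step 6: (1483, 176)  from 2·(514,61) + (455,54)
step 7: (3480, 413)  from 2·(1483,176) + (514,61)
→ (3480, 413).  Check: 3480²=12110400, 71·413²=12110399, difference 1.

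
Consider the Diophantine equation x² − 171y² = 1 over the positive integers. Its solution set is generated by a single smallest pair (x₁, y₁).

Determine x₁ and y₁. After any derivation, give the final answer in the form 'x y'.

d=171: √d = [13; 13,26] (ℓ=2, even), read p_1/q_1
k=0  a_k=13  p_k/q_k = 13/1
k=1  a_k=13  p_k/q_k = 170/13
→ (170, 13).  Check: 170²=28900, 171·13²=28899, difference 1.

170 13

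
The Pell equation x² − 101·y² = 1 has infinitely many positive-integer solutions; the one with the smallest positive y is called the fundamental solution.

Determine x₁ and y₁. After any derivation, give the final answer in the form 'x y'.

201 20

√101 → a₀=10, period (20); ℓ=1 odd so k=1
i=0: a=10 ⇒ p=10, q=1
i=1: a=20 ⇒ p=201, q=20
(x₁, y₁) = (201, 20);  201² − 101·20² = 1 ✓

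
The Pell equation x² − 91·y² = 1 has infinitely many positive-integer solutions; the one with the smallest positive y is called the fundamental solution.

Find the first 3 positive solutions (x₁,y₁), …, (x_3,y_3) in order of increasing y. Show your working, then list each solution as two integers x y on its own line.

[9; 1,1,5,1,5,1,1,18] for √91; ℓ=8 ⇒ convergent index 7
step 0: (9, 1)  from 9·(1,0) + (0,1)
step 1: (10, 1)  from 1·(9,1) + (1,0)
step 2: (19, 2)  from 1·(10,1) + (9,1)
step 3: (105, 11)  from 5·(19,2) + (10,1)
step 4: (124, 13)  from 1·(105,11) + (19,2)
…
step 6: (849, 89)  from 1·(725,76) + (124,13)
step 7: (1574, 165)  from 1·(849,89) + (725,76)
fundamental: x₁=1574, y₁=165  (since 2477476 − 91·27225 = 1)
(1574+165√91)^2 = 4954951 + 519420√91
(1574+165√91)^3 = 15598184174 + 1635133995√91

1574 165
4954951 519420
15598184174 1635133995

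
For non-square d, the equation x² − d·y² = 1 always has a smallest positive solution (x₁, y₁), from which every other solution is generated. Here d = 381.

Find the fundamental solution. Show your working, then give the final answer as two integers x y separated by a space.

1015 52

√381 → a₀=19, period (1,1,12,1,1,38); ℓ=6 even so k=5
i=0: a=19 ⇒ p=19, q=1
…
i=2: a=1 ⇒ p=39, q=2
i=3: a=12 ⇒ p=488, q=25
i=4: a=1 ⇒ p=527, q=27
i=5: a=1 ⇒ p=1015, q=52
(x₁, y₁) = (1015, 52);  1015² − 381·52² = 1 ✓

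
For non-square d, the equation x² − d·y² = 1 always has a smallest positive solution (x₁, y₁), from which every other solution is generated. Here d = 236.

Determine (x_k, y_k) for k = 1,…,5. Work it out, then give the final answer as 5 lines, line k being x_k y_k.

[15; 2,1,3,5,1,6,1,5,3,1,2,30] for √236; ℓ=12 ⇒ convergent index 11
i=0: a=15 ⇒ p=15, q=1
i=1: a=2 ⇒ p=31, q=2
…
i=3: a=3 ⇒ p=169, q=11
…
i=5: a=1 ⇒ p=1060, q=69
i=6: a=6 ⇒ p=7251, q=472
i=7: a=1 ⇒ p=8311, q=541
i=8: a=5 ⇒ p=48806, q=3177
i=9: a=3 ⇒ p=154729, q=10072
i=10: a=1 ⇒ p=203535, q=13249
i=11: a=2 ⇒ p=561799, q=36570
fundamental: x₁=561799, y₁=36570  (since 315618116401 − 236·1337364900 = 1)
n=2: (561799,36570)∘(561799,36570) = (561799·561799+236·36570·36570, 561799·36570+36570·561799) = (631236232801,41089978860)
n=3: (631236232801,41089978860)∘(561799,36570) = (561799·631236232801+236·36570·41089978860, 561799·41089978860+36570·631236232801) = (709255768702176199,46168618067101710)
n=4: (709255768702176199,46168618067101710)∘(561799,36570) = (561799·709255768702176199+236·36570·46168618067101710, 561799·46168618067101710+36570·709255768702176199) = (796918363201596536611201,51874966922918257173720)
n=5: (796918363201596536611201,51874966922918257173720)∘(561799,36570) = (561799·796918363201596536611201+236·36570·51874966922918257173720, 561799·51874966922918257173720+36570·796918363201596536611201) = (895415879055878209574570044999,58286609084610939305810342850)

561799 36570
631236232801 41089978860
709255768702176199 46168618067101710
796918363201596536611201 51874966922918257173720
895415879055878209574570044999 58286609084610939305810342850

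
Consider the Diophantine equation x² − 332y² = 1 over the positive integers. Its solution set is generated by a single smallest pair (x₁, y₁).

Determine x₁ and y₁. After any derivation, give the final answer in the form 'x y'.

√332 → a₀=18, period (4,1,1,8,1,1,4,36); ℓ=8 even so k=7
a_0=18:  p_0=18·1+0=18,  q_0=18·0+1=1
a_1=4:  p_1=4·18+1=73,  q_1=4·1+0=4
a_2=1:  p_2=1·73+18=91,  q_2=1·4+1=5
…
a_6=1:  p_6=1·1567+1403=2970,  q_6=1·86+77=163
a_7=4:  p_7=4·2970+1567=13447,  q_7=4·163+86=738
→ (13447, 738).  Check: 13447²=180821809, 332·738²=180821808, difference 1.

13447 738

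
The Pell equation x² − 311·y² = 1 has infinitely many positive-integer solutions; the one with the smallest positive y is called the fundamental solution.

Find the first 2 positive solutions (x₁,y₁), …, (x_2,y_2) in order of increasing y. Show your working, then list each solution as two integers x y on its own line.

d=311: √d = [17; 1,1,1,2,1,…,1,1,34] (ℓ=16, even), read p_15/q_15
a_0=17:  p_0=17·1+0=17,  q_0=17·0+1=1
…
a_8=17:  p_8=17·4109+1305=71158,  q_8=17·233+74=4035
a_9=3:  p_9=3·71158+4109=217583,  q_9=3·4035+233=12338
…
a_11=1:  p_11=1·1376656+217583=1594239,  q_11=1·78063+12338=90401
a_12=2:  p_12=2·1594239+1376656=4565134,  q_12=2·90401+78063=258865
a_13=1:  p_13=1·4565134+1594239=6159373,  q_13=1·258865+90401=349266
a_14=1:  p_14=1·6159373+4565134=10724507,  q_14=1·349266+258865=608131
a_15=1:  p_15=1·10724507+6159373=16883880,  q_15=1·608131+349266=957397
→ (16883880, 957397).  Check: 16883880²=285065403854400, 311·957397²=285065403854399, difference 1.
(16883880+957397√311)^2 = 570130807708799 + 32329152120720√311

16883880 957397
570130807708799 32329152120720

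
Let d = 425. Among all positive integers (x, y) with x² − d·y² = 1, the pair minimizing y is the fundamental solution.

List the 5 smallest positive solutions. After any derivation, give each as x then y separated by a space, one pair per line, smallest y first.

143649 6968
41270070401 2001892464
11856808685922849 575139701115304
3406437421806992601601 165236485849022716128
978662658398448551768841249 47472111910877388597026840

√425 → a₀=20, period (1,1,1,1,1,1,40); ℓ=7 odd so k=13
step 0: (20, 1)  from 20·(1,0) + (0,1)
step 1: (21, 1)  from 1·(20,1) + (1,0)
step 2: (41, 2)  from 1·(21,1) + (20,1)
step 3: (62, 3)  from 1·(41,2) + (21,1)
…
step 5: (165, 8)  from 1·(103,5) + (62,3)
step 6: (268, 13)  from 1·(165,8) + (103,5)
step 7: (10885, 528)  from 40·(268,13) + (165,8)
…
step 10: (33191, 1610)  from 1·(22038,1069) + (11153,541)
…
step 12: (88420, 4289)  from 1·(55229,2679) + (33191,1610)
step 13: (143649, 6968)  from 1·(88420,4289) + (55229,2679)
→ (143649, 6968).  Check: 143649²=20635035201, 425·6968²=20635035200, difference 1.
n=2: (143649,6968)∘(143649,6968) = (143649·143649+425·6968·6968, 143649·6968+6968·143649) = (41270070401,2001892464)
n=3: (41270070401,2001892464)∘(143649,6968) = (143649·41270070401+425·6968·2001892464, 143649·2001892464+6968·41270070401) = (11856808685922849,575139701115304)
n=4: (11856808685922849,575139701115304)∘(143649,6968) = (143649·11856808685922849+425·6968·575139701115304, 143649·575139701115304+6968·11856808685922849) = (3406437421806992601601,165236485849022716128)
n=5: (3406437421806992601601,165236485849022716128)∘(143649,6968) = (143649·3406437421806992601601+425·6968·165236485849022716128, 143649·165236485849022716128+6968·3406437421806992601601) = (978662658398448551768841249,47472111910877388597026840)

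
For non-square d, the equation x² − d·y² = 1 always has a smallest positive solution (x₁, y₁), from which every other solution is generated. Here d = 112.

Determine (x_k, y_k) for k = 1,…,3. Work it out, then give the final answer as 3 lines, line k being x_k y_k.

127 12
32257 3048
8193151 774180

√112 = [10; 1,1,2,1,1,20, …], period ℓ=6 (even) → k=5
a_0=10:  p_0=10·1+0=10,  q_0=10·0+1=1
a_1=1:  p_1=1·10+1=11,  q_1=1·1+0=1
a_2=1:  p_2=1·11+10=21,  q_2=1·1+1=2
a_3=2:  p_3=2·21+11=53,  q_3=2·2+1=5
a_4=1:  p_4=1·53+21=74,  q_4=1·5+2=7
a_5=1:  p_5=1·74+53=127,  q_5=1·7+5=12
→ (127, 12).  Check: 127²=16129, 112·12²=16128, difference 1.
(x_2, y_2) = (127·127 + 112·12·12, 127·12 + 12·127) = (32257, 3048)
(x_3, y_3) = (127·32257 + 112·12·3048, 127·3048 + 12·32257) = (8193151, 774180)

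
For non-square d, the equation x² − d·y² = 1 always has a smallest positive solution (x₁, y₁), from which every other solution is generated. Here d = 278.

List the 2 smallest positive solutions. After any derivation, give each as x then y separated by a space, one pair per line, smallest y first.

2501 150
12510001 750300

√278 = [16; 1,2,16,2,1,32, …], period ℓ=6 (even) → k=5
k=0  a_k=16  p_k/q_k = 16/1
k=1  a_k=1  p_k/q_k = 17/1
k=2  a_k=2  p_k/q_k = 50/3
k=3  a_k=16  p_k/q_k = 817/49
k=4  a_k=2  p_k/q_k = 1684/101
k=5  a_k=1  p_k/q_k = 2501/150
(x₁, y₁) = (2501, 150);  2501² − 278·150² = 1 ✓
(2501+150√278)^2 = 12510001 + 750300√278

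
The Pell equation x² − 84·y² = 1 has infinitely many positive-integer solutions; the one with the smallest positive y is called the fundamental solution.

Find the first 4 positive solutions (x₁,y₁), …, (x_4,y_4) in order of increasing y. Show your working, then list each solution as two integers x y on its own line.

55 6
6049 660
665335 72594
73180801 7984680

√84 → a₀=9, period (6,18); ℓ=2 even so k=1
i=0: a=9 ⇒ p=9, q=1
i=1: a=6 ⇒ p=55, q=6
(x₁, y₁) = (55, 6);  55² − 84·6² = 1 ✓
(x_2, y_2) = (55·55 + 84·6·6, 55·6 + 6·55) = (6049, 660)
(x_3, y_3) = (55·6049 + 84·6·660, 55·660 + 6·6049) = (665335, 72594)
(x_4, y_4) = (55·665335 + 84·6·72594, 55·72594 + 6·665335) = (73180801, 7984680)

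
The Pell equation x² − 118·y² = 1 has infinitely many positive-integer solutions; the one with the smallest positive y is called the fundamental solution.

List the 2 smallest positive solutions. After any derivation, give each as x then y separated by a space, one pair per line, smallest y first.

d=118: √d = [10; 1,6,3,2,10,2,3,6,1,20] (ℓ=10, even), read p_9/q_9
i=0: a=10 ⇒ p=10, q=1
…
i=5: a=10 ⇒ p=5779, q=532
…
i=8: a=6 ⇒ p=264802, q=24377
i=9: a=1 ⇒ p=306917, q=28254
→ (306917, 28254).  Check: 306917²=94198044889, 118·28254²=94198044888, difference 1.
(x_2, y_2) = (306917·306917 + 118·28254·28254, 306917·28254 + 28254·306917) = (188396089777, 17343265836)

306917 28254
188396089777 17343265836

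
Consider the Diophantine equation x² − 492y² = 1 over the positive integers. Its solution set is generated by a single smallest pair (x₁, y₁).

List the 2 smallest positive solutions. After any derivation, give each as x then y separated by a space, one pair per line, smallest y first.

√492 = [22; 5,1,1,10,1,1,5,44, …], period ℓ=8 (even) → k=7
step 0: (22, 1)  from 22·(1,0) + (0,1)
step 1: (111, 5)  from 5·(22,1) + (1,0)
step 2: (133, 6)  from 1·(111,5) + (22,1)
…
step 4: (2573, 116)  from 10·(244,11) + (133,6)
step 5: (2817, 127)  from 1·(2573,116) + (244,11)
step 6: (5390, 243)  from 1·(2817,127) + (2573,116)
step 7: (29767, 1342)  from 5·(5390,243) + (2817,127)
→ (29767, 1342).  Check: 29767²=886074289, 492·1342²=886074288, difference 1.
(x_2, y_2) = (29767·29767 + 492·1342·1342, 29767·1342 + 1342·29767) = (1772148577, 79894628)

29767 1342
1772148577 79894628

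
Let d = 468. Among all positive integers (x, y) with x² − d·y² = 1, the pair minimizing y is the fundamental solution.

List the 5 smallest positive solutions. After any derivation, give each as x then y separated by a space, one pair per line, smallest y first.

649 30
842401 38940
1093435849 50544090
1419278889601 65606189880
1842222905266249 85156783920150

d=468: √d = [21; 1,1,1,2,1,1,1,42] (ℓ=8, even), read p_7/q_7
i=0: a=21 ⇒ p=21, q=1
…
i=3: a=1 ⇒ p=65, q=3
i=4: a=2 ⇒ p=173, q=8
i=5: a=1 ⇒ p=238, q=11
i=6: a=1 ⇒ p=411, q=19
i=7: a=1 ⇒ p=649, q=30
fundamental: x₁=649, y₁=30  (since 421201 − 468·900 = 1)
(649+30√468)^2 = 842401 + 38940√468
(649+30√468)^3 = 1093435849 + 50544090√468
(649+30√468)^4 = 1419278889601 + 65606189880√468
(649+30√468)^5 = 1842222905266249 + 85156783920150√468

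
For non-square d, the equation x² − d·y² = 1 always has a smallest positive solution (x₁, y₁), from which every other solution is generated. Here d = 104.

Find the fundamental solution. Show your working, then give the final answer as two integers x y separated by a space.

51 5

[10; 5,20] for √104; ℓ=2 ⇒ convergent index 1
k=0  a_k=10  p_k/q_k = 10/1
k=1  a_k=5  p_k/q_k = 51/5
(x₁, y₁) = (51, 5);  51² − 104·5² = 1 ✓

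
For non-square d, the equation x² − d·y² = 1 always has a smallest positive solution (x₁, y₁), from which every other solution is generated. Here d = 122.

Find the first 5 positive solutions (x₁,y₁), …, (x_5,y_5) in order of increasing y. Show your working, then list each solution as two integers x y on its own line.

d=122: √d = [11; 22] (ℓ=1, odd), read p_1/q_1
a_0=11:  p_0=11·1+0=11,  q_0=11·0+1=1
a_1=22:  p_1=22·11+1=243,  q_1=22·1+0=22
→ (243, 22).  Check: 243²=59049, 122·22²=59048, difference 1.
n=2: (243,22)∘(243,22) = (243·243+122·22·22, 243·22+22·243) = (118097,10692)
n=3: (118097,10692)∘(243,22) = (243·118097+122·22·10692, 243·10692+22·118097) = (57394899,5196290)
n=4: (57394899,5196290)∘(243,22) = (243·57394899+122·22·5196290, 243·5196290+22·57394899) = (27893802817,2525386248)
n=5: (27893802817,2525386248)∘(243,22) = (243·27893802817+122·22·2525386248, 243·2525386248+22·27893802817) = (13556330774163,1227332520238)

243 22
118097 10692
57394899 5196290
27893802817 2525386248
13556330774163 1227332520238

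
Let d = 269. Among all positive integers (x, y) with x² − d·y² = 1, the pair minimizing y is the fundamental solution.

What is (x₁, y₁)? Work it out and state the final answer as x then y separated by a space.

d=269: √d = [16; 2,2,32] (ℓ=3, odd), read p_5/q_5
i=0: a=16 ⇒ p=16, q=1
…
i=2: a=2 ⇒ p=82, q=5
i=3: a=32 ⇒ p=2657, q=162
i=4: a=2 ⇒ p=5396, q=329
i=5: a=2 ⇒ p=13449, q=820
(x₁, y₁) = (13449, 820);  13449² − 269·820² = 1 ✓

13449 820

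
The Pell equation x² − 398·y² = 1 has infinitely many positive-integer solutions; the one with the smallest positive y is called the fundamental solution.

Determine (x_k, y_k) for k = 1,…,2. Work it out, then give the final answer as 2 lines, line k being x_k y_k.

399 20
318401 15960

d=398: √d = [19; 1,18,1,38] (ℓ=4, even), read p_3/q_3
step 0: (19, 1)  from 19·(1,0) + (0,1)
step 1: (20, 1)  from 1·(19,1) + (1,0)
step 2: (379, 19)  from 18·(20,1) + (19,1)
step 3: (399, 20)  from 1·(379,19) + (20,1)
→ (399, 20).  Check: 399²=159201, 398·20²=159200, difference 1.
n=2: (399,20)∘(399,20) = (399·399+398·20·20, 399·20+20·399) = (318401,15960)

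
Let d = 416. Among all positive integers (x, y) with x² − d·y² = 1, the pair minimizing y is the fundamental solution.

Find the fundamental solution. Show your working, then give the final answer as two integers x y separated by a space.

5201 255

√416 = [20; 2,1,1,9,1,1,2,40, …], period ℓ=8 (even) → k=7
step 0: (20, 1)  from 20·(1,0) + (0,1)
step 1: (41, 2)  from 2·(20,1) + (1,0)
…
step 3: (102, 5)  from 1·(61,3) + (41,2)
step 4: (979, 48)  from 9·(102,5) + (61,3)
step 5: (1081, 53)  from 1·(979,48) + (102,5)
step 6: (2060, 101)  from 1·(1081,53) + (979,48)
step 7: (5201, 255)  from 2·(2060,101) + (1081,53)
fundamental: x₁=5201, y₁=255  (since 27050401 − 416·65025 = 1)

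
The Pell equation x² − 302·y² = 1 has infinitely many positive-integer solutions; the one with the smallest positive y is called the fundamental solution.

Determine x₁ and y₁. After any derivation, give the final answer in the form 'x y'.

4276623 246092

√302 = [17; 2,1,1,1,4,…,1,2,34, …], period ℓ=16 (even) → k=15
step 0: (17, 1)  from 17·(1,0) + (0,1)
step 1: (35, 2)  from 2·(17,1) + (1,0)
…
step 4: (139, 8)  from 1·(87,5) + (52,3)
…
step 7: (2068, 119)  from 1·(1425,82) + (643,37)
step 8: (34513, 1986)  from 16·(2068,119) + (1425,82)
step 9: (36581, 2105)  from 1·(34513,1986) + (2068,119)
step 10: (107675, 6196)  from 2·(36581,2105) + (34513,1986)
step 11: (467281, 26889)  from 4·(107675,6196) + (36581,2105)
step 12: (574956, 33085)  from 1·(467281,26889) + (107675,6196)
…
step 14: (1617193, 93059)  from 1·(1042237,59974) + (574956,33085)
step 15: (4276623, 246092)  from 2·(1617193,93059) + (1042237,59974)
fundamental: x₁=4276623, y₁=246092  (since 18289504284129 − 302·60561272464 = 1)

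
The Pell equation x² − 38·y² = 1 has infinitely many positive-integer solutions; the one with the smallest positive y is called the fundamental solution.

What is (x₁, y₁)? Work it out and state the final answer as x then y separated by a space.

37 6

d=38: √d = [6; 6,12] (ℓ=2, even), read p_1/q_1
step 0: (6, 1)  from 6·(1,0) + (0,1)
step 1: (37, 6)  from 6·(6,1) + (1,0)
→ (37, 6).  Check: 37²=1369, 38·6²=1368, difference 1.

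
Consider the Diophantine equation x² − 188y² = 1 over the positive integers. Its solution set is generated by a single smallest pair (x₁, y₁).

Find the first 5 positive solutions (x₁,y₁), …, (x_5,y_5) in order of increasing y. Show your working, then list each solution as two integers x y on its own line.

4607 336
42448897 3095904
391124132351 28525659120
3603817713033217 262835420035776
33205576016763929087 2421765531683980944

d=188: √d = [13; 1,2,2,6,2,2,1,26] (ℓ=8, even), read p_7/q_7
a_0=13:  p_0=13·1+0=13,  q_0=13·0+1=1
a_1=1:  p_1=1·13+1=14,  q_1=1·1+0=1
a_2=2:  p_2=2·14+13=41,  q_2=2·1+1=3
a_3=2:  p_3=2·41+14=96,  q_3=2·3+1=7
…
a_6=2:  p_6=2·1330+617=3277,  q_6=2·97+45=239
a_7=1:  p_7=1·3277+1330=4607,  q_7=1·239+97=336
→ (4607, 336).  Check: 4607²=21224449, 188·336²=21224448, difference 1.
(x_2, y_2) = (4607·4607 + 188·336·336, 4607·336 + 336·4607) = (42448897, 3095904)
(x_3, y_3) = (4607·42448897 + 188·336·3095904, 4607·3095904 + 336·42448897) = (391124132351, 28525659120)
(x_4, y_4) = (4607·391124132351 + 188·336·28525659120, 4607·28525659120 + 336·391124132351) = (3603817713033217, 262835420035776)
(x_5, y_5) = (4607·3603817713033217 + 188·336·262835420035776, 4607·262835420035776 + 336·3603817713033217) = (33205576016763929087, 2421765531683980944)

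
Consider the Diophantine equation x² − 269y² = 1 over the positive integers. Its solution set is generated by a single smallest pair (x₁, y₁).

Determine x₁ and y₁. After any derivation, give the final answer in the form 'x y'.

√269 = [16; 2,2,32, …], period ℓ=3 (odd) → k=5
k=0  a_k=16  p_k/q_k = 16/1
k=1  a_k=2  p_k/q_k = 33/2
k=2  a_k=2  p_k/q_k = 82/5
k=3  a_k=32  p_k/q_k = 2657/162
k=4  a_k=2  p_k/q_k = 5396/329
k=5  a_k=2  p_k/q_k = 13449/820
→ (13449, 820).  Check: 13449²=180875601, 269·820²=180875600, difference 1.

13449 820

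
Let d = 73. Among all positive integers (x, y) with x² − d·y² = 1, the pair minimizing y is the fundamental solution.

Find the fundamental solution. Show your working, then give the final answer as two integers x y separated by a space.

2281249 267000

d=73: √d = [8; 1,1,5,5,1,1,16] (ℓ=7, odd), read p_13/q_13
a_0=8:  p_0=8·1+0=8,  q_0=8·0+1=1
…
a_2=1:  p_2=1·9+8=17,  q_2=1·1+1=2
a_3=5:  p_3=5·17+9=94,  q_3=5·2+1=11
a_4=5:  p_4=5·94+17=487,  q_4=5·11+2=57
a_5=1:  p_5=1·487+94=581,  q_5=1·57+11=68
…
a_7=16:  p_7=16·1068+581=17669,  q_7=16·125+68=2068
a_8=1:  p_8=1·17669+1068=18737,  q_8=1·2068+125=2193
a_9=1:  p_9=1·18737+17669=36406,  q_9=1·2193+2068=4261
a_10=5:  p_10=5·36406+18737=200767,  q_10=5·4261+2193=23498
a_11=5:  p_11=5·200767+36406=1040241,  q_11=5·23498+4261=121751
a_12=1:  p_12=1·1040241+200767=1241008,  q_12=1·121751+23498=145249
a_13=1:  p_13=1·1241008+1040241=2281249,  q_13=1·145249+121751=267000
→ (2281249, 267000).  Check: 2281249²=5204097000001, 73·267000²=5204097000000, difference 1.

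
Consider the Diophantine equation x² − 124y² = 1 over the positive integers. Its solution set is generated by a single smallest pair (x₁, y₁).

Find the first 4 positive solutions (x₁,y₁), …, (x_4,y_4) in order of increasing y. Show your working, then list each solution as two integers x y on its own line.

√124 → a₀=11, period (7,2,1,1,1,…,2,7,22); ℓ=16 even so k=15
k=0  a_k=11  p_k/q_k = 11/1
…
k=7  a_k=1  p_k/q_k = 3040/273
…
k=9  a_k=1  p_k/q_k = 17583/1579
k=10  a_k=3  p_k/q_k = 67292/6043
k=11  a_k=1  p_k/q_k = 84875/7622
k=12  a_k=1  p_k/q_k = 152167/13665
…
k=14  a_k=2  p_k/q_k = 626251/56239
k=15  a_k=7  p_k/q_k = 4620799/414960
fundamental: x₁=4620799, y₁=414960  (since 21351783398401 − 124·172191801600 = 1)
(4620799+414960√124)^2 = 42703566796801 + 3834893506080√124
(4620799+414960√124)^3 = 394649197502177907199 + 35440544156001500880√124
(4620799+414960√124)^4 = 3647189234337689639247667201 + 327527261991011323636100160√124

4620799 414960
42703566796801 3834893506080
394649197502177907199 35440544156001500880
3647189234337689639247667201 327527261991011323636100160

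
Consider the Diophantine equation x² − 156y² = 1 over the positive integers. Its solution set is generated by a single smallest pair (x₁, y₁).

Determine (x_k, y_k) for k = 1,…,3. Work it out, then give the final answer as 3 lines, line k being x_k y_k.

[12; 2,24] for √156; ℓ=2 ⇒ convergent index 1
i=0: a=12 ⇒ p=12, q=1
i=1: a=2 ⇒ p=25, q=2
→ (25, 2).  Check: 25²=625, 156·2²=624, difference 1.
n=2: (25,2)∘(25,2) = (25·25+156·2·2, 25·2+2·25) = (1249,100)
n=3: (1249,100)∘(25,2) = (25·1249+156·2·100, 25·100+2·1249) = (62425,4998)

25 2
1249 100
62425 4998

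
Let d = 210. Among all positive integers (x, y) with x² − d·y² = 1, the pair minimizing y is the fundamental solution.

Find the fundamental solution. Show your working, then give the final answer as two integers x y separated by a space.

√210 → a₀=14, period (2,28); ℓ=2 even so k=1
i=0: a=14 ⇒ p=14, q=1
i=1: a=2 ⇒ p=29, q=2
→ (29, 2).  Check: 29²=841, 210·2²=840, difference 1.

29 2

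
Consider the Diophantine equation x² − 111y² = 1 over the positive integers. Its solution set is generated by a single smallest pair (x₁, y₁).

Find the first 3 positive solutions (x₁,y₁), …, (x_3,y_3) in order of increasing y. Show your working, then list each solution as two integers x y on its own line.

295 28
174049 16520
102688615 9746772

[10; 1,1,6,1,1,20] for √111; ℓ=6 ⇒ convergent index 5
step 0: (10, 1)  from 10·(1,0) + (0,1)
…
step 2: (21, 2)  from 1·(11,1) + (10,1)
step 3: (137, 13)  from 6·(21,2) + (11,1)
step 4: (158, 15)  from 1·(137,13) + (21,2)
step 5: (295, 28)  from 1·(158,15) + (137,13)
fundamental: x₁=295, y₁=28  (since 87025 − 111·784 = 1)
k=2:  x_2 = 295·295+111·28·28 = 174049,  y_2 = 295·28+28·295 = 16520
k=3:  x_3 = 295·174049+111·28·16520 = 102688615,  y_3 = 295·16520+28·174049 = 9746772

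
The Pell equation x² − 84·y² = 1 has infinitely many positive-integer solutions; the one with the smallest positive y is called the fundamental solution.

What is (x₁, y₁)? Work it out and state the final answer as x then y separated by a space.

d=84: √d = [9; 6,18] (ℓ=2, even), read p_1/q_1
k=0  a_k=9  p_k/q_k = 9/1
k=1  a_k=6  p_k/q_k = 55/6
fundamental: x₁=55, y₁=6  (since 3025 − 84·36 = 1)

55 6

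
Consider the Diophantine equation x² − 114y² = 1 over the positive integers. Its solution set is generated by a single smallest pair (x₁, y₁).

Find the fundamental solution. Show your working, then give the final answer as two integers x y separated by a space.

1025 96

[10; 1,2,10,2,1,20] for √114; ℓ=6 ⇒ convergent index 5
a_0=10:  p_0=10·1+0=10,  q_0=10·0+1=1
…
a_4=2:  p_4=2·331+32=694,  q_4=2·31+3=65
a_5=1:  p_5=1·694+331=1025,  q_5=1·65+31=96
→ (1025, 96).  Check: 1025²=1050625, 114·96²=1050624, difference 1.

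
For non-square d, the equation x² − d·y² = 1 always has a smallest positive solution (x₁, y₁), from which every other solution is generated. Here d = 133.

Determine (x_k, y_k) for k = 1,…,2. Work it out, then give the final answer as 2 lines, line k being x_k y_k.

2588599 224460
13401689565601 1162073863080

√133 → a₀=11, period (1,1,7,5,1,…,1,1,22); ℓ=16 even so k=15
i=0: a=11 ⇒ p=11, q=1
…
i=2: a=1 ⇒ p=23, q=2
…
i=5: a=1 ⇒ p=1061, q=92
…
i=8: a=2 ⇒ p=7969, q=691
i=9: a=1 ⇒ p=10979, q=952
…
i=14: a=1 ⇒ p=1378591, q=119539
i=15: a=1 ⇒ p=2588599, q=224460
→ (2588599, 224460).  Check: 2588599²=6700844782801, 133·224460²=6700844782800, difference 1.
k=2:  x_2 = 2588599·2588599+133·224460·224460 = 13401689565601,  y_2 = 2588599·224460+224460·2588599 = 1162073863080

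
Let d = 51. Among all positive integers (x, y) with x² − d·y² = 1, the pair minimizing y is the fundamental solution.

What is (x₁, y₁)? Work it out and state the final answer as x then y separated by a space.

50 7

[7; 7,14] for √51; ℓ=2 ⇒ convergent index 1
k=0  a_k=7  p_k/q_k = 7/1
k=1  a_k=7  p_k/q_k = 50/7
(x₁, y₁) = (50, 7);  50² − 51·7² = 1 ✓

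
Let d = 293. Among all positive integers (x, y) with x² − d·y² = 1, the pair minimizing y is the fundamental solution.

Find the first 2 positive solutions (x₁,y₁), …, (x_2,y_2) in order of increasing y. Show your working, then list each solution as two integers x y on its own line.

√293 → a₀=17, period (8,1,1,8,34); ℓ=5 odd so k=9
k=0  a_k=17  p_k/q_k = 17/1
k=1  a_k=8  p_k/q_k = 137/8
…
k=4  a_k=8  p_k/q_k = 2482/145
…
k=6  a_k=8  p_k/q_k = 679914/39721
k=7  a_k=1  p_k/q_k = 764593/44668
k=8  a_k=1  p_k/q_k = 1444507/84389
k=9  a_k=8  p_k/q_k = 12320649/719780
fundamental: x₁=12320649, y₁=719780  (since 151798391781201 − 293·518083248400 = 1)
n=2: (12320649,719780)∘(12320649,719780) = (12320649·12320649+293·719780·719780, 12320649·719780+719780·12320649) = (303596783562401,17736313474440)

12320649 719780
303596783562401 17736313474440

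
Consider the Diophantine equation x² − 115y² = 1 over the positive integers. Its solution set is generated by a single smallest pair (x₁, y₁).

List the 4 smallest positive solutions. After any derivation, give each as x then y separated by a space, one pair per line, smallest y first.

1126 105
2535751 236460
5710510126 532507815
12860066268001 1199207362920

[10; 1,2,1,1,1,1,1,2,1,20] for √115; ℓ=10 ⇒ convergent index 9
k=0  a_k=10  p_k/q_k = 10/1
k=1  a_k=1  p_k/q_k = 11/1
k=2  a_k=2  p_k/q_k = 32/3
…
k=6  a_k=1  p_k/q_k = 193/18
k=7  a_k=1  p_k/q_k = 311/29
k=8  a_k=2  p_k/q_k = 815/76
k=9  a_k=1  p_k/q_k = 1126/105
fundamental: x₁=1126, y₁=105  (since 1267876 − 115·11025 = 1)
(1126+105√115)^2 = 2535751 + 236460√115
(1126+105√115)^3 = 5710510126 + 532507815√115
(1126+105√115)^4 = 12860066268001 + 1199207362920√115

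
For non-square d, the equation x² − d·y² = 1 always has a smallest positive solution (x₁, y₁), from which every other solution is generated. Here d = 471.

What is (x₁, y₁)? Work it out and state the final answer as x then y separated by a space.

[21; 1,2,2,1,3,…,2,1,42] for √471; ℓ=14 ⇒ convergent index 13
k=0  a_k=21  p_k/q_k = 21/1
k=1  a_k=1  p_k/q_k = 22/1
…
k=3  a_k=2  p_k/q_k = 152/7
k=4  a_k=1  p_k/q_k = 217/10
…
k=7  a_k=14  p_k/q_k = 48809/2249
k=8  a_k=4  p_k/q_k = 198665/9154
k=9  a_k=3  p_k/q_k = 644804/29711
k=10  a_k=1  p_k/q_k = 843469/38865
k=11  a_k=2  p_k/q_k = 2331742/107441
k=12  a_k=2  p_k/q_k = 5506953/253747
k=13  a_k=1  p_k/q_k = 7838695/361188
→ (7838695, 361188).  Check: 7838695²=61445139303025, 471·361188²=61445139303024, difference 1.

7838695 361188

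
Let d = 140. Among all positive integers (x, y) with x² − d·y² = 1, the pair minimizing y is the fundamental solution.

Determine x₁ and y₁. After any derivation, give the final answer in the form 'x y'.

71 6

d=140: √d = [11; 1,4,1,22] (ℓ=4, even), read p_3/q_3
k=0  a_k=11  p_k/q_k = 11/1
…
k=2  a_k=4  p_k/q_k = 59/5
k=3  a_k=1  p_k/q_k = 71/6
fundamental: x₁=71, y₁=6  (since 5041 − 140·36 = 1)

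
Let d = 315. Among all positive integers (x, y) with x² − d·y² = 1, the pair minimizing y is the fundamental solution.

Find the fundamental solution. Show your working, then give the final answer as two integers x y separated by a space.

71 4

d=315: √d = [17; 1,2,1,34] (ℓ=4, even), read p_3/q_3
i=0: a=17 ⇒ p=17, q=1
…
i=2: a=2 ⇒ p=53, q=3
i=3: a=1 ⇒ p=71, q=4
fundamental: x₁=71, y₁=4  (since 5041 − 315·16 = 1)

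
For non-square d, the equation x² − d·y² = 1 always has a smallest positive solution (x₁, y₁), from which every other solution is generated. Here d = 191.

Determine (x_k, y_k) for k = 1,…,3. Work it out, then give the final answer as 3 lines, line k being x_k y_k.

√191 → a₀=13, period (1,4,1,1,3,…,4,1,26); ℓ=16 even so k=15
i=0: a=13 ⇒ p=13, q=1
i=1: a=1 ⇒ p=14, q=1
…
i=3: a=1 ⇒ p=83, q=6
i=4: a=1 ⇒ p=152, q=11
…
i=6: a=2 ⇒ p=1230, q=89
i=7: a=2 ⇒ p=2999, q=217
…
i=12: a=1 ⇒ p=911765, q=65973
i=13: a=1 ⇒ p=1616447, q=116962
i=14: a=4 ⇒ p=7377553, q=533821
i=15: a=1 ⇒ p=8994000, q=650783
(x₁, y₁) = (8994000, 650783);  8994000² − 191·650783² = 1 ✓
n=2: (8994000,650783)∘(8994000,650783) = (8994000·8994000+191·650783·650783, 8994000·650783+650783·8994000) = (161784071999999,11706284604000)
n=3: (161784071999999,11706284604000)∘(8994000,650783) = (8994000·161784071999999+191·650783·11706284604000, 8994000·11706284604000+650783·161784071999999) = (2910171887135973018000,210572647456751349217)

8994000 650783
161784071999999 11706284604000
2910171887135973018000 210572647456751349217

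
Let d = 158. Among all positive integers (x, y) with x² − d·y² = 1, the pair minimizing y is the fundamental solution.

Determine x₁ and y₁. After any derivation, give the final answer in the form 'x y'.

√158 → a₀=12, period (1,1,3,12,3,1,1,24); ℓ=8 even so k=7
k=0  a_k=12  p_k/q_k = 12/1
k=1  a_k=1  p_k/q_k = 13/1
k=2  a_k=1  p_k/q_k = 25/2
…
k=6  a_k=1  p_k/q_k = 4412/351
k=7  a_k=1  p_k/q_k = 7743/616
fundamental: x₁=7743, y₁=616  (since 59954049 − 158·379456 = 1)

7743 616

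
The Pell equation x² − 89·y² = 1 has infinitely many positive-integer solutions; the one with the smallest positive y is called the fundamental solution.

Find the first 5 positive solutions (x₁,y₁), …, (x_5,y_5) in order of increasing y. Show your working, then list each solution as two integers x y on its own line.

√89 = [9; 2,3,3,2,18, …], period ℓ=5 (odd) → k=9
k=0  a_k=9  p_k/q_k = 9/1
k=1  a_k=2  p_k/q_k = 19/2
…
k=3  a_k=3  p_k/q_k = 217/23
k=4  a_k=2  p_k/q_k = 500/53
k=5  a_k=18  p_k/q_k = 9217/977
…
k=7  a_k=3  p_k/q_k = 66019/6998
k=8  a_k=3  p_k/q_k = 216991/23001
k=9  a_k=2  p_k/q_k = 500001/53000
(x₁, y₁) = (500001, 53000);  500001² − 89·53000² = 1 ✓
(500001+53000√89)^2 = 500002000001 + 53000106000√89
(500001+53000√89)^3 = 500003000004500001 + 53000212000159000√89
(500001+53000√89)^4 = 500004000010000008000001 + 53000318000530000212000√89
(500001+53000√89)^5 = 500005000017500025000012500001 + 53000424001113001060000265000√89

500001 53000
500002000001 53000106000
500003000004500001 53000212000159000
500004000010000008000001 53000318000530000212000
500005000017500025000012500001 53000424001113001060000265000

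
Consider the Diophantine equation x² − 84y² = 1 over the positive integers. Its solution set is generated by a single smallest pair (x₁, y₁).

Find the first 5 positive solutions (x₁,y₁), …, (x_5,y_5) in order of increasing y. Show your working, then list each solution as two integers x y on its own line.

55 6
6049 660
665335 72594
73180801 7984680
8049222775 878242206

√84 = [9; 6,18, …], period ℓ=2 (even) → k=1
k=0  a_k=9  p_k/q_k = 9/1
k=1  a_k=6  p_k/q_k = 55/6
(x₁, y₁) = (55, 6);  55² − 84·6² = 1 ✓
n=2: (55,6)∘(55,6) = (55·55+84·6·6, 55·6+6·55) = (6049,660)
n=3: (6049,660)∘(55,6) = (55·6049+84·6·660, 55·660+6·6049) = (665335,72594)
n=4: (665335,72594)∘(55,6) = (55·665335+84·6·72594, 55·72594+6·665335) = (73180801,7984680)
n=5: (73180801,7984680)∘(55,6) = (55·73180801+84·6·7984680, 55·7984680+6·73180801) = (8049222775,878242206)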